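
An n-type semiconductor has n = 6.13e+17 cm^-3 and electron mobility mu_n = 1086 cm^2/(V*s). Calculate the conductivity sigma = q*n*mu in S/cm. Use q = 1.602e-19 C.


Step 1: sigma = q * n * mu
Step 2: sigma = 1.602e-19 * 6.13e+17 * 1086
Step 3: sigma = 1.066e+02 S/cm

1.066e+02


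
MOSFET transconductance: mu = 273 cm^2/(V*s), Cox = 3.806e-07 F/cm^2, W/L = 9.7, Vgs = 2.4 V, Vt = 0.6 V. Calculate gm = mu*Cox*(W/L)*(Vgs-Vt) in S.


Step 1: Vov = Vgs - Vt = 2.4 - 0.6 = 1.8 V
Step 2: gm = mu * Cox * (W/L) * Vov
Step 3: gm = 273 * 3.806e-07 * 9.7 * 1.8 = 1.81e-03 S

1.81e-03


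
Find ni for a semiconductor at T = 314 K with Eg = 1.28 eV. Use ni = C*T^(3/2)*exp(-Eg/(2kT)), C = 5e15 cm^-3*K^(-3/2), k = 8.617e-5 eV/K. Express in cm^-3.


Step 1: Compute kT = 8.617e-5 * 314 = 0.02705738 eV
Step 2: Exponent = -Eg/(2kT) = -1.28/(2*0.02705738) = -23.65344
Step 3: T^(3/2) = 314^1.5 = 5564.09
Step 4: ni = 5e15 * 5564.09 * exp(-23.65344) = 1.49e+09 cm^-3

1.49e+09


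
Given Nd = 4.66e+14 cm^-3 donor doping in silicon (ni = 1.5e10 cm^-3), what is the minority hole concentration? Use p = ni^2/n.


Step 1: Since Nd >> ni, n ≈ Nd = 4.66e+14 cm^-3
Step 2: p = ni^2 / n = (1.5e10)^2 / 4.66e+14
Step 3: p = 2.25e20 / 4.66e+14 = 4.83e+05 cm^-3

4.83e+05


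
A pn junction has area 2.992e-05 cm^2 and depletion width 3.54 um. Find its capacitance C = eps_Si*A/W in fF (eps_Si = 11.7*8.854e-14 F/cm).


Step 1: eps_Si = 11.7 * 8.854e-14 = 1.035918e-12 F/cm
Step 2: W in cm = 3.54 * 1e-4 = 3.54e-04 cm
Step 3: C = 1.035918e-12 * 2.992e-05 / 3.54e-04 = 8.755556e-14 F
Step 4: C = 87.56 fF

87.56


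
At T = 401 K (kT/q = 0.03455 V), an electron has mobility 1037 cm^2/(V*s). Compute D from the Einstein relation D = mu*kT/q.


Step 1: D = mu * (kT/q)
Step 2: D = 1037 * 0.03455
Step 3: D = 35.83 cm^2/s

35.83


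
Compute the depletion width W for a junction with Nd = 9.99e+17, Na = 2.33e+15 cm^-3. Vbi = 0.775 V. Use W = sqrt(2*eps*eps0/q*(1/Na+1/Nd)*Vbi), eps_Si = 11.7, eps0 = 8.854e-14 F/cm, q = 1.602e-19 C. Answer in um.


Step 1: 1/Na + 1/Nd = 1/2.33e+15 + 1/9.99e+17 = 4.30186e-16
Step 2: 2*eps*eps0/q = 2*11.7*8.854e-14/1.602e-19 = 1.293281e+07
Step 3: W^2 = 1.293281e+07 * 4.30186e-16 * 0.775 = 4.31172e-09
Step 4: W = sqrt(4.31172e-09) = 6.566e-05 cm = 0.6566 um

0.6566


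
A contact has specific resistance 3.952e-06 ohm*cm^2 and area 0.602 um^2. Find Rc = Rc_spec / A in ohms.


Step 1: Convert area to cm^2: 0.602 um^2 = 6.0200e-09 cm^2
Step 2: Rc = Rc_spec / A = 3.952e-06 / 6.0200e-09
Step 3: Rc = 6.56e+02 ohms

6.56e+02


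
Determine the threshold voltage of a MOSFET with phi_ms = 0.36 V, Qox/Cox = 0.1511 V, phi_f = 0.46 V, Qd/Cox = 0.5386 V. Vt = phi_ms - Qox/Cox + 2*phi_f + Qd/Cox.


Step 1: Vt = phi_ms - Qox/Cox + 2*phi_f + Qd/Cox
Step 2: Vt = 0.36 - 0.1511 + 2*0.46 + 0.5386
Step 3: Vt = 0.36 - 0.1511 + 0.92 + 0.5386
Step 4: Vt = 1.6675 V

1.6675


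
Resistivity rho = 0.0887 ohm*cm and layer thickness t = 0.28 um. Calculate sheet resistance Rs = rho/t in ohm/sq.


Step 1: Convert thickness to cm: t = 0.28 um = 2.8000e-05 cm
Step 2: Rs = rho / t = 0.0887 / 2.8000e-05
Step 3: Rs = 3167.9 ohm/sq

3167.9


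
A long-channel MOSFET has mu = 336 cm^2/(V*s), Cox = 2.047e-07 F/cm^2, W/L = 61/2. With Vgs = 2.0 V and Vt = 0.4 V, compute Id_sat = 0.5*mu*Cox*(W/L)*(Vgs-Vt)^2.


Step 1: Overdrive voltage Vov = Vgs - Vt = 2.0 - 0.4 = 1.6 V
Step 2: W/L = 61/2 = 30.5
Step 3: Id = 0.5 * 336 * 2.047e-07 * 30.5 * 1.6^2
Step 4: Id = 2.69e-03 A

2.69e-03


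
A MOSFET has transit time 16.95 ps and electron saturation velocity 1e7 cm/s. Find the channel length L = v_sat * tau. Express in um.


Step 1: tau in seconds = 16.95 ps * 1e-12 = 1.6950e-11 s
Step 2: L = v_sat * tau = 1e7 * 1.6950e-11 = 1.6950e-04 cm
Step 3: L in um = 1.6950e-04 * 1e4 = 1.695 um

1.695


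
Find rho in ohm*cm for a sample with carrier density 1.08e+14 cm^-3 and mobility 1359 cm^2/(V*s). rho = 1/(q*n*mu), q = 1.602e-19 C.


Step 1: sigma = q * n * mu = 1.602e-19 * 1.08e+14 * 1359 = 2.35129e-02 S/cm
Step 2: rho = 1 / sigma = 1 / 2.35129e-02 = 42.53 ohm*cm

42.53


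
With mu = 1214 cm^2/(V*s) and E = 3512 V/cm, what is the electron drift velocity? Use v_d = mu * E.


Step 1: v_d = mu * E
Step 2: v_d = 1214 * 3512 = 4263568
Step 3: v_d = 4.26e+06 cm/s

4.26e+06


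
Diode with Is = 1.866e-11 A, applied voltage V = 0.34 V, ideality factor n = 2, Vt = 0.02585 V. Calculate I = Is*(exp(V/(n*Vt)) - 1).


Step 1: V/(n*Vt) = 0.34/(2*0.02585) = 6.5764
Step 2: exp(6.5764) = 7.1795e+02
Step 3: I = 1.866e-11 * (7.1795e+02 - 1) = 1.34e-08 A

1.34e-08


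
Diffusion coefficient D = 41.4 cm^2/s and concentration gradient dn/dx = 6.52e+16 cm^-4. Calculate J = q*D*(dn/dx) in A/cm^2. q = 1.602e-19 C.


Step 1: J = q * D * (dn/dx)
Step 2: J = 1.602e-19 * 41.4 * 6.52e+16
Step 3: J = 4.32e-01 A/cm^2

4.32e-01


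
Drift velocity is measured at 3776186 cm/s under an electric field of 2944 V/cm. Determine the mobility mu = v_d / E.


Step 1: mu = v_d / E
Step 2: mu = 3776186 / 2944
Step 3: mu = 1282.67 cm^2/(V*s)

1282.67


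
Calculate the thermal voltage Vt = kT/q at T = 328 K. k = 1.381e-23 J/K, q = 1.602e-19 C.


Step 1: kT = 1.381e-23 * 328 = 4.52968e-21 J
Step 2: Vt = kT/q = 4.52968e-21 / 1.602e-19
Step 3: Vt = 0.02828 V

0.02828


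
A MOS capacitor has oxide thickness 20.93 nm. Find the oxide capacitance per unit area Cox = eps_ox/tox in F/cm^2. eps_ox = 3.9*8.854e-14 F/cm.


Step 1: eps_ox = 3.9 * 8.854e-14 = 3.45306e-13 F/cm
Step 2: tox in cm = 20.93 nm * 1e-7 = 2.0930e-06 cm
Step 3: Cox = 3.45306e-13 / 2.0930e-06 = 1.65e-07 F/cm^2

1.65e-07


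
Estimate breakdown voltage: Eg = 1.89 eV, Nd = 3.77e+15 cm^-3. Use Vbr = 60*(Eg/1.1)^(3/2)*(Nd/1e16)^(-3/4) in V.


Step 1: Eg/1.1 = 1.89/1.1 = 1.718182
Step 2: (Eg/1.1)^1.5 = 1.718182^1.5 = 2.252183
Step 3: (Nd/1e16)^(-0.75) = (0.377)^(-0.75) = 2.078471
Step 4: Vbr = 60 * 2.252183 * 2.078471 = 280.9 V

280.9


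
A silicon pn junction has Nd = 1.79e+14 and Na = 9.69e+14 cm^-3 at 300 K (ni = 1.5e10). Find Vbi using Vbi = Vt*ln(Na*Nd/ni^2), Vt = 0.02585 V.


Step 1: Compute Na*Nd/ni^2 = 9.69e+14 * 1.79e+14 / (1.5e10)^2 = 7.7089e+08
Step 2: ln(7.7089e+08) = 20.4631
Step 3: Vbi = 0.02585 * 20.4631 = 0.529 V

0.529


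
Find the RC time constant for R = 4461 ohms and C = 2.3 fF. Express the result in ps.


Step 1: tau = R * C
Step 2: tau = 4461 * 2.3 fF = 4461 * 2.3e-15 F
Step 3: tau = 1.02603e-11 s = 10.2603 ps

10.2603


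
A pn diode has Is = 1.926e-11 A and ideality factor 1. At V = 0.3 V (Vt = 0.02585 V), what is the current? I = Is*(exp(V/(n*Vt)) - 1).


Step 1: V/(n*Vt) = 0.3/(1*0.02585) = 11.6054
Step 2: exp(11.6054) = 1.0969e+05
Step 3: I = 1.926e-11 * (1.0969e+05 - 1) = 2.11e-06 A

2.11e-06


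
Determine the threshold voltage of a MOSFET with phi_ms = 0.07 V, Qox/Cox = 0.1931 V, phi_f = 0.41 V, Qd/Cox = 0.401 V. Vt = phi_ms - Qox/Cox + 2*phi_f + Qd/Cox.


Step 1: Vt = phi_ms - Qox/Cox + 2*phi_f + Qd/Cox
Step 2: Vt = 0.07 - 0.1931 + 2*0.41 + 0.401
Step 3: Vt = 0.07 - 0.1931 + 0.82 + 0.401
Step 4: Vt = 1.0979 V

1.0979


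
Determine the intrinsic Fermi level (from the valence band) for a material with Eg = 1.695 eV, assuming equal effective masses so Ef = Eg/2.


Step 1: For an intrinsic semiconductor, the Fermi level sits at midgap.
Step 2: Ef = Eg / 2 = 1.695 / 2 = 0.8475 eV

0.8475


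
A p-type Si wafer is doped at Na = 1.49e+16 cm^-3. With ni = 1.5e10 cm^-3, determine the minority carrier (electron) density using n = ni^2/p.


Step 1: Majority hole concentration p ≈ Na = 1.49e+16 cm^-3
Step 2: n = ni^2 / Na = (1.5e10)^2 / 1.49e+16
Step 3: n = 1.51e+04 cm^-3

1.51e+04


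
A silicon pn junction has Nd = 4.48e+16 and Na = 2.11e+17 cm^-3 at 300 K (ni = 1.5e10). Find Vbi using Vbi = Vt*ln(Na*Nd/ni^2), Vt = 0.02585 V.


Step 1: Compute Na*Nd/ni^2 = 2.11e+17 * 4.48e+16 / (1.5e10)^2 = 4.2012e+13
Step 2: ln(4.2012e+13) = 31.3690
Step 3: Vbi = 0.02585 * 31.3690 = 0.811 V

0.811


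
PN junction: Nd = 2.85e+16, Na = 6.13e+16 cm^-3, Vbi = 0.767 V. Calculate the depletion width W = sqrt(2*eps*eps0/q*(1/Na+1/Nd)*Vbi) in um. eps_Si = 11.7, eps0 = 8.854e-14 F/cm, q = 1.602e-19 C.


Step 1: 1/Na + 1/Nd = 1/6.13e+16 + 1/2.85e+16 = 5.14009e-17
Step 2: 2*eps*eps0/q = 2*11.7*8.854e-14/1.602e-19 = 1.293281e+07
Step 3: W^2 = 1.293281e+07 * 5.14009e-17 * 0.767 = 5.09869e-10
Step 4: W = sqrt(5.09869e-10) = 2.258e-05 cm = 0.2258 um

0.2258


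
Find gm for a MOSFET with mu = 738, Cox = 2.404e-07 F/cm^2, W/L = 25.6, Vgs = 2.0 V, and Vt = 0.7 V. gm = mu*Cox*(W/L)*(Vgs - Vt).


Step 1: Vov = Vgs - Vt = 2.0 - 0.7 = 1.3 V
Step 2: gm = mu * Cox * (W/L) * Vov
Step 3: gm = 738 * 2.404e-07 * 25.6 * 1.3 = 5.90e-03 S

5.90e-03


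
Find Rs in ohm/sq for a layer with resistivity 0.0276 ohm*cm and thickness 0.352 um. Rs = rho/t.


Step 1: Convert thickness to cm: t = 0.352 um = 3.5200e-05 cm
Step 2: Rs = rho / t = 0.0276 / 3.5200e-05
Step 3: Rs = 784.1 ohm/sq

784.1


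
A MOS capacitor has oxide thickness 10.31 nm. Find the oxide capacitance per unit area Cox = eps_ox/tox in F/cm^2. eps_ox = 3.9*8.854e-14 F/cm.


Step 1: eps_ox = 3.9 * 8.854e-14 = 3.45306e-13 F/cm
Step 2: tox in cm = 10.31 nm * 1e-7 = 1.0310e-06 cm
Step 3: Cox = 3.45306e-13 / 1.0310e-06 = 3.35e-07 F/cm^2

3.35e-07


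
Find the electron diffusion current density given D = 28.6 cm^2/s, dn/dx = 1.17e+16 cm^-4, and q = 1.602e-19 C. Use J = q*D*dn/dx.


Step 1: J = q * D * (dn/dx)
Step 2: J = 1.602e-19 * 28.6 * 1.17e+16
Step 3: J = 5.36e-02 A/cm^2

5.36e-02


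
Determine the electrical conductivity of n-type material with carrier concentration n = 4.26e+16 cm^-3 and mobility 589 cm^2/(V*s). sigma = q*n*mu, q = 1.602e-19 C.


Step 1: sigma = q * n * mu
Step 2: sigma = 1.602e-19 * 4.26e+16 * 589
Step 3: sigma = 4.020e+00 S/cm

4.020e+00


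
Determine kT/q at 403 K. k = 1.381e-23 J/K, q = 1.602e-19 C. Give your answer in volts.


Step 1: kT = 1.381e-23 * 403 = 5.56543e-21 J
Step 2: Vt = kT/q = 5.56543e-21 / 1.602e-19
Step 3: Vt = 0.03474 V

0.03474


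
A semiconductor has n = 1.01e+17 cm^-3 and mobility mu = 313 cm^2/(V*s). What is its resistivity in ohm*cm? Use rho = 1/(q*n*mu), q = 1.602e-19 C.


Step 1: sigma = q * n * mu = 1.602e-19 * 1.01e+17 * 313 = 5.06440e+00 S/cm
Step 2: rho = 1 / sigma = 1 / 5.06440e+00 = 0.1975 ohm*cm

0.1975


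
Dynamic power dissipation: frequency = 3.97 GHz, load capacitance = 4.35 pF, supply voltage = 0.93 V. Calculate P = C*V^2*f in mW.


Step 1: V^2 = 0.93^2 = 0.8649 V^2
Step 2: P = C*V^2*f = 4.35e-12 F * 0.8649 * 3.97e9 Hz
Step 3: P = 1.493639055e-02 W
Step 4: P = 14.936 mW

14.936


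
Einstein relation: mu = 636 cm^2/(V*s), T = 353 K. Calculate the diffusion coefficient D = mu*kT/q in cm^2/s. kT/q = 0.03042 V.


Step 1: D = mu * (kT/q)
Step 2: D = 636 * 0.03042
Step 3: D = 19.35 cm^2/s

19.35


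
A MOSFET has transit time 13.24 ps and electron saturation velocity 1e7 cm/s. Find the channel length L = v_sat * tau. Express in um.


Step 1: tau in seconds = 13.24 ps * 1e-12 = 1.3240e-11 s
Step 2: L = v_sat * tau = 1e7 * 1.3240e-11 = 1.3240e-04 cm
Step 3: L in um = 1.3240e-04 * 1e4 = 1.324 um

1.324


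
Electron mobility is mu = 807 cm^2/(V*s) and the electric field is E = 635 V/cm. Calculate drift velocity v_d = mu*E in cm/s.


Step 1: v_d = mu * E
Step 2: v_d = 807 * 635 = 512445
Step 3: v_d = 5.12e+05 cm/s

5.12e+05


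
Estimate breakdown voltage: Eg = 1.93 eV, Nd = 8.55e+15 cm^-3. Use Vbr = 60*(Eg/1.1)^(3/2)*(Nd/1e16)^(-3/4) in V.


Step 1: Eg/1.1 = 1.93/1.1 = 1.754545
Step 2: (Eg/1.1)^1.5 = 1.754545^1.5 = 2.324057
Step 3: (Nd/1e16)^(-0.75) = (0.855)^(-0.75) = 1.124671
Step 4: Vbr = 60 * 2.324057 * 1.124671 = 156.8 V

156.8


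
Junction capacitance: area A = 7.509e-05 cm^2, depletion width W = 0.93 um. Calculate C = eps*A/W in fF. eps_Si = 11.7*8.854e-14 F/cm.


Step 1: eps_Si = 11.7 * 8.854e-14 = 1.035918e-12 F/cm
Step 2: W in cm = 0.93 * 1e-4 = 9.30e-05 cm
Step 3: C = 1.035918e-12 * 7.509e-05 / 9.30e-05 = 8.364202e-13 F
Step 4: C = 836.42 fF

836.42


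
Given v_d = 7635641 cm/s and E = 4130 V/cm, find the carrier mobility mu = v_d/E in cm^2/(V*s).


Step 1: mu = v_d / E
Step 2: mu = 7635641 / 4130
Step 3: mu = 1848.82 cm^2/(V*s)

1848.82


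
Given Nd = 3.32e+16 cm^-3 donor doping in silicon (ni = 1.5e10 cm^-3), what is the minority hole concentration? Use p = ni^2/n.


Step 1: Since Nd >> ni, n ≈ Nd = 3.32e+16 cm^-3
Step 2: p = ni^2 / n = (1.5e10)^2 / 3.32e+16
Step 3: p = 2.25e20 / 3.32e+16 = 6.78e+03 cm^-3

6.78e+03


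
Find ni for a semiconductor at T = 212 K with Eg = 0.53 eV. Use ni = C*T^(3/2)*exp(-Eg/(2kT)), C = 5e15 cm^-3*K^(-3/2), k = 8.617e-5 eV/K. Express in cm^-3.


Step 1: Compute kT = 8.617e-5 * 212 = 0.01826804 eV
Step 2: Exponent = -Eg/(2kT) = -0.53/(2*0.01826804) = -14.50621
Step 3: T^(3/2) = 212^1.5 = 3086.77
Step 4: ni = 5e15 * 3086.77 * exp(-14.50621) = 7.74e+12 cm^-3

7.74e+12


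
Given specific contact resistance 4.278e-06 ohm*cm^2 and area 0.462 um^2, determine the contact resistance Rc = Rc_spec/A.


Step 1: Convert area to cm^2: 0.462 um^2 = 4.6200e-09 cm^2
Step 2: Rc = Rc_spec / A = 4.278e-06 / 4.6200e-09
Step 3: Rc = 9.26e+02 ohms

9.26e+02


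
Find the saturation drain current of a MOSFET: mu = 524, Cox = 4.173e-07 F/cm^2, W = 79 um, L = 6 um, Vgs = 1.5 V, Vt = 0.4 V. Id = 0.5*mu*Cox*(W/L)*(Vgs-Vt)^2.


Step 1: Overdrive voltage Vov = Vgs - Vt = 1.5 - 0.4 = 1.1 V
Step 2: W/L = 79/6 = 13.1667
Step 3: Id = 0.5 * 524 * 4.173e-07 * 13.1667 * 1.1^2
Step 4: Id = 1.74e-03 A

1.74e-03


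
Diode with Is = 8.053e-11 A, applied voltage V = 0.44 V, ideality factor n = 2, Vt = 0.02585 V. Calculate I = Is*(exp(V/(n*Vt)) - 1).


Step 1: V/(n*Vt) = 0.44/(2*0.02585) = 8.5106
Step 2: exp(8.5106) = 4.9671e+03
Step 3: I = 8.053e-11 * (4.9671e+03 - 1) = 4.00e-07 A

4.00e-07


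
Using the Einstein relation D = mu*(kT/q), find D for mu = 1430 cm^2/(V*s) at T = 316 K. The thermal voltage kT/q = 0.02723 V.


Step 1: D = mu * (kT/q)
Step 2: D = 1430 * 0.02723
Step 3: D = 38.94 cm^2/s

38.94


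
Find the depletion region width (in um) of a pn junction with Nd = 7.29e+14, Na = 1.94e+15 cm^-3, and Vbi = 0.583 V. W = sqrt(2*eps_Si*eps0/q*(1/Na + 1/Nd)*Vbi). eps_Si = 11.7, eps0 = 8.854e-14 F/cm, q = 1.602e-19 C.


Step 1: 1/Na + 1/Nd = 1/1.94e+15 + 1/7.29e+14 = 1.88721e-15
Step 2: 2*eps*eps0/q = 2*11.7*8.854e-14/1.602e-19 = 1.293281e+07
Step 3: W^2 = 1.293281e+07 * 1.88721e-15 * 0.583 = 1.42292e-08
Step 4: W = sqrt(1.42292e-08) = 1.193e-04 cm = 1.193 um

1.193


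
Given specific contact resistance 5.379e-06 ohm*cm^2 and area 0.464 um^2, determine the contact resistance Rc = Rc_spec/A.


Step 1: Convert area to cm^2: 0.464 um^2 = 4.6400e-09 cm^2
Step 2: Rc = Rc_spec / A = 5.379e-06 / 4.6400e-09
Step 3: Rc = 1.16e+03 ohms

1.16e+03


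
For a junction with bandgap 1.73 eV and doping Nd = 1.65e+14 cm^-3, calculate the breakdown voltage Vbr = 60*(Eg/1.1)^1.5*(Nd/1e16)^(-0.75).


Step 1: Eg/1.1 = 1.73/1.1 = 1.572727
Step 2: (Eg/1.1)^1.5 = 1.572727^1.5 = 1.972332
Step 3: (Nd/1e16)^(-0.75) = (0.0165)^(-0.75) = 21.721361
Step 4: Vbr = 60 * 1.972332 * 21.721361 = 2570.5 V

2570.5


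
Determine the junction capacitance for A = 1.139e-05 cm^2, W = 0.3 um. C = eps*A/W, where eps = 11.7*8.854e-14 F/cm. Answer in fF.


Step 1: eps_Si = 11.7 * 8.854e-14 = 1.035918e-12 F/cm
Step 2: W in cm = 0.3 * 1e-4 = 3.00e-05 cm
Step 3: C = 1.035918e-12 * 1.139e-05 / 3.00e-05 = 3.933035e-13 F
Step 4: C = 393.3 fF

393.3


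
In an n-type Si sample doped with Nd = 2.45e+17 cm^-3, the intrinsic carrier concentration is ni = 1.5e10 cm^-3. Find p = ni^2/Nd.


Step 1: Since Nd >> ni, n ≈ Nd = 2.45e+17 cm^-3
Step 2: p = ni^2 / n = (1.5e10)^2 / 2.45e+17
Step 3: p = 2.25e20 / 2.45e+17 = 9.18e+02 cm^-3

9.18e+02


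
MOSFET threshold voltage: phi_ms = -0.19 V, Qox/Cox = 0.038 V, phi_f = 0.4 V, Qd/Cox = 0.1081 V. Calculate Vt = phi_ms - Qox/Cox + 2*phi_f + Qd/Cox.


Step 1: Vt = phi_ms - Qox/Cox + 2*phi_f + Qd/Cox
Step 2: Vt = -0.19 - 0.038 + 2*0.4 + 0.1081
Step 3: Vt = -0.19 - 0.038 + 0.8 + 0.1081
Step 4: Vt = 0.6801 V

0.6801


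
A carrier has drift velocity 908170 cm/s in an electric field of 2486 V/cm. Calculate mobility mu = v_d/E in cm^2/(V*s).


Step 1: mu = v_d / E
Step 2: mu = 908170 / 2486
Step 3: mu = 365.31 cm^2/(V*s)

365.31


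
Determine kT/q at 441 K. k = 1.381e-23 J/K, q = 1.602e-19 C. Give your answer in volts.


Step 1: kT = 1.381e-23 * 441 = 6.09021e-21 J
Step 2: Vt = kT/q = 6.09021e-21 / 1.602e-19
Step 3: Vt = 0.03802 V

0.03802


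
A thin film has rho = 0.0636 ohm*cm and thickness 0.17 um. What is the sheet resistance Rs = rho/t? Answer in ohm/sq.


Step 1: Convert thickness to cm: t = 0.17 um = 1.7000e-05 cm
Step 2: Rs = rho / t = 0.0636 / 1.7000e-05
Step 3: Rs = 3741.2 ohm/sq

3741.2


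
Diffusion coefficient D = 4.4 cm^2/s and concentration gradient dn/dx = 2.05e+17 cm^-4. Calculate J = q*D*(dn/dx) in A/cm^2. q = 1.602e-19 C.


Step 1: J = q * D * (dn/dx)
Step 2: J = 1.602e-19 * 4.4 * 2.05e+17
Step 3: J = 1.45e-01 A/cm^2

1.45e-01


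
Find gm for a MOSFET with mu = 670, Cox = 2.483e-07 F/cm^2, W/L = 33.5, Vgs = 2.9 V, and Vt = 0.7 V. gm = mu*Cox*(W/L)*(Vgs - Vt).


Step 1: Vov = Vgs - Vt = 2.9 - 0.7 = 2.2 V
Step 2: gm = mu * Cox * (W/L) * Vov
Step 3: gm = 670 * 2.483e-07 * 33.5 * 2.2 = 1.23e-02 S

1.23e-02


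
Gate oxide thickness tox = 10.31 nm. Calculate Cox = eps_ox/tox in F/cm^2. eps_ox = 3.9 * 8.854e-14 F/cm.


Step 1: eps_ox = 3.9 * 8.854e-14 = 3.45306e-13 F/cm
Step 2: tox in cm = 10.31 nm * 1e-7 = 1.0310e-06 cm
Step 3: Cox = 3.45306e-13 / 1.0310e-06 = 3.35e-07 F/cm^2

3.35e-07


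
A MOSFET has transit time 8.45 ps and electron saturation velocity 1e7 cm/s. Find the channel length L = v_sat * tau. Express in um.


Step 1: tau in seconds = 8.45 ps * 1e-12 = 8.4500e-12 s
Step 2: L = v_sat * tau = 1e7 * 8.4500e-12 = 8.4500e-05 cm
Step 3: L in um = 8.4500e-05 * 1e4 = 0.845 um

0.845


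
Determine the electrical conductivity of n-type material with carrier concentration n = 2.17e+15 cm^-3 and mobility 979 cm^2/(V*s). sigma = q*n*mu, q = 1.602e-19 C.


Step 1: sigma = q * n * mu
Step 2: sigma = 1.602e-19 * 2.17e+15 * 979
Step 3: sigma = 3.403e-01 S/cm

3.403e-01


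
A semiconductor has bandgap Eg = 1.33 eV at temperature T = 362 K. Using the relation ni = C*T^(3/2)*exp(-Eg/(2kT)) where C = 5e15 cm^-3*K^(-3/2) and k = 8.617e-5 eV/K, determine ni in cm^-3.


Step 1: Compute kT = 8.617e-5 * 362 = 0.03119354 eV
Step 2: Exponent = -Eg/(2kT) = -1.33/(2*0.03119354) = -21.31852
Step 3: T^(3/2) = 362^1.5 = 6887.52
Step 4: ni = 5e15 * 6887.52 * exp(-21.31852) = 1.90e+10 cm^-3

1.90e+10


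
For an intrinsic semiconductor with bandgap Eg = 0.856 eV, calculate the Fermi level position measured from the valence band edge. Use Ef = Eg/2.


Step 1: For an intrinsic semiconductor, the Fermi level sits at midgap.
Step 2: Ef = Eg / 2 = 0.856 / 2 = 0.428 eV

0.428


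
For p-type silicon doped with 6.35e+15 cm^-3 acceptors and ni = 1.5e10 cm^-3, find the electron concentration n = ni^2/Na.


Step 1: Majority hole concentration p ≈ Na = 6.35e+15 cm^-3
Step 2: n = ni^2 / Na = (1.5e10)^2 / 6.35e+15
Step 3: n = 3.54e+04 cm^-3

3.54e+04


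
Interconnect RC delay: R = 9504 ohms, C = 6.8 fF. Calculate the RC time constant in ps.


Step 1: tau = R * C
Step 2: tau = 9504 * 6.8 fF = 9504 * 6.8e-15 F
Step 3: tau = 6.46272e-11 s = 64.6272 ps

64.6272


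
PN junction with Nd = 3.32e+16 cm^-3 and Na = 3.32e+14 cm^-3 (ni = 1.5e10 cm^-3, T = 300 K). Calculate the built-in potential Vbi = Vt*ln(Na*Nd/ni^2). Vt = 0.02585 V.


Step 1: Compute Na*Nd/ni^2 = 3.32e+14 * 3.32e+16 / (1.5e10)^2 = 4.8988e+10
Step 2: ln(4.8988e+10) = 24.6148
Step 3: Vbi = 0.02585 * 24.6148 = 0.636 V

0.636


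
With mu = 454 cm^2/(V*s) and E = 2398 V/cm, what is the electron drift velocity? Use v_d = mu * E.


Step 1: v_d = mu * E
Step 2: v_d = 454 * 2398 = 1088692
Step 3: v_d = 1.09e+06 cm/s

1.09e+06


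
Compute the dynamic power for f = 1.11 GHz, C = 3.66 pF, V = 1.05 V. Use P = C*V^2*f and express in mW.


Step 1: V^2 = 1.05^2 = 1.1025 V^2
Step 2: P = C*V^2*f = 3.66e-12 F * 1.1025 * 1.11e9 Hz
Step 3: P = 4.4790165e-03 W
Step 4: P = 4.479 mW

4.479


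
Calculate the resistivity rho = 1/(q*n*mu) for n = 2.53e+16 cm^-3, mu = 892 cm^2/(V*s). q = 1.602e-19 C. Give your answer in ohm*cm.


Step 1: sigma = q * n * mu = 1.602e-19 * 2.53e+16 * 892 = 3.61533e+00 S/cm
Step 2: rho = 1 / sigma = 1 / 3.61533e+00 = 0.2766 ohm*cm

0.2766


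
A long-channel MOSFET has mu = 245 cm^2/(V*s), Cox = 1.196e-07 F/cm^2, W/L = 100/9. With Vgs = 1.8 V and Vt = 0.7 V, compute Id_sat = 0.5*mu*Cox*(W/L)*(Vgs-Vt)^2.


Step 1: Overdrive voltage Vov = Vgs - Vt = 1.8 - 0.7 = 1.1 V
Step 2: W/L = 100/9 = 11.1111
Step 3: Id = 0.5 * 245 * 1.196e-07 * 11.1111 * 1.1^2
Step 4: Id = 1.97e-04 A

1.97e-04


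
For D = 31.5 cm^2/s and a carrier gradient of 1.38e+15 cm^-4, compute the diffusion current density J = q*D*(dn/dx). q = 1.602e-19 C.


Step 1: J = q * D * (dn/dx)
Step 2: J = 1.602e-19 * 31.5 * 1.38e+15
Step 3: J = 6.96e-03 A/cm^2

6.96e-03


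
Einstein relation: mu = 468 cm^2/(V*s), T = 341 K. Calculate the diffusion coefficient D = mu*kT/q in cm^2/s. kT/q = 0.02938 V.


Step 1: D = mu * (kT/q)
Step 2: D = 468 * 0.02938
Step 3: D = 13.75 cm^2/s

13.75


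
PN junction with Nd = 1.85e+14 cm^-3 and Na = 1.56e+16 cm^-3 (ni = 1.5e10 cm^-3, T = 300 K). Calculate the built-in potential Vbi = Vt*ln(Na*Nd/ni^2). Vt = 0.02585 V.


Step 1: Compute Na*Nd/ni^2 = 1.56e+16 * 1.85e+14 / (1.5e10)^2 = 1.2827e+10
Step 2: ln(1.2827e+10) = 23.2748
Step 3: Vbi = 0.02585 * 23.2748 = 0.602 V

0.602


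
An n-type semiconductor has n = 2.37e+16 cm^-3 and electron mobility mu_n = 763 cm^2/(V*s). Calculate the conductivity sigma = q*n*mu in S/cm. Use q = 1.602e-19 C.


Step 1: sigma = q * n * mu
Step 2: sigma = 1.602e-19 * 2.37e+16 * 763
Step 3: sigma = 2.897e+00 S/cm

2.897e+00


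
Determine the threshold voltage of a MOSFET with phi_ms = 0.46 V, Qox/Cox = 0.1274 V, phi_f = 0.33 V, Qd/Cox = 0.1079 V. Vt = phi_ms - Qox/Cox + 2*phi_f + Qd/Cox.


Step 1: Vt = phi_ms - Qox/Cox + 2*phi_f + Qd/Cox
Step 2: Vt = 0.46 - 0.1274 + 2*0.33 + 0.1079
Step 3: Vt = 0.46 - 0.1274 + 0.66 + 0.1079
Step 4: Vt = 1.1005 V

1.1005


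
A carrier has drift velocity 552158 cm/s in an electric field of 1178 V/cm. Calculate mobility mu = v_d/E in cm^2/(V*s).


Step 1: mu = v_d / E
Step 2: mu = 552158 / 1178
Step 3: mu = 468.72 cm^2/(V*s)

468.72


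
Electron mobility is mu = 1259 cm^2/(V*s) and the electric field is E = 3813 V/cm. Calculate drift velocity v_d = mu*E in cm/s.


Step 1: v_d = mu * E
Step 2: v_d = 1259 * 3813 = 4800567
Step 3: v_d = 4.80e+06 cm/s

4.80e+06


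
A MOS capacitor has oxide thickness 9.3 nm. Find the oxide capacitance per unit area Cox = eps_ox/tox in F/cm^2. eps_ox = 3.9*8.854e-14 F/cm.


Step 1: eps_ox = 3.9 * 8.854e-14 = 3.45306e-13 F/cm
Step 2: tox in cm = 9.3 nm * 1e-7 = 9.3000e-07 cm
Step 3: Cox = 3.45306e-13 / 9.3000e-07 = 3.71e-07 F/cm^2

3.71e-07


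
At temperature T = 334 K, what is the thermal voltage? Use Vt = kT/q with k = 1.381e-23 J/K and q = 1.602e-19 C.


Step 1: kT = 1.381e-23 * 334 = 4.61254e-21 J
Step 2: Vt = kT/q = 4.61254e-21 / 1.602e-19
Step 3: Vt = 0.02879 V

0.02879


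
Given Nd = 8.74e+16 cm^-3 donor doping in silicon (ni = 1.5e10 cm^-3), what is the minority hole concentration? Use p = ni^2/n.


Step 1: Since Nd >> ni, n ≈ Nd = 8.74e+16 cm^-3
Step 2: p = ni^2 / n = (1.5e10)^2 / 8.74e+16
Step 3: p = 2.25e20 / 8.74e+16 = 2.57e+03 cm^-3

2.57e+03


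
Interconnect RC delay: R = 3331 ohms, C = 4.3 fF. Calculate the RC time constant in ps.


Step 1: tau = R * C
Step 2: tau = 3331 * 4.3 fF = 3331 * 4.3e-15 F
Step 3: tau = 1.43233e-11 s = 14.3233 ps

14.3233


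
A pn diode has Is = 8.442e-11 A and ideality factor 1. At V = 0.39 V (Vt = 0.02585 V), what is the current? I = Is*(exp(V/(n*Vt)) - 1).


Step 1: V/(n*Vt) = 0.39/(1*0.02585) = 15.0870
Step 2: exp(15.0870) = 3.5662e+06
Step 3: I = 8.442e-11 * (3.5662e+06 - 1) = 3.01e-04 A

3.01e-04


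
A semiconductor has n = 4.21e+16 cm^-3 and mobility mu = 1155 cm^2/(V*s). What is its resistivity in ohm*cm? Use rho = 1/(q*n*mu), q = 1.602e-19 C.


Step 1: sigma = q * n * mu = 1.602e-19 * 4.21e+16 * 1155 = 7.78981e+00 S/cm
Step 2: rho = 1 / sigma = 1 / 7.78981e+00 = 0.1284 ohm*cm

0.1284


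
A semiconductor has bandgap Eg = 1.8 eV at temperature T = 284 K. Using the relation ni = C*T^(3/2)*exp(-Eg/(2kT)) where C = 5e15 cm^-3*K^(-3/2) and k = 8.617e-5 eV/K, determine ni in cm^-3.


Step 1: Compute kT = 8.617e-5 * 284 = 0.02447228 eV
Step 2: Exponent = -Eg/(2kT) = -1.8/(2*0.02447228) = -36.77630
Step 3: T^(3/2) = 284^1.5 = 4786.05
Step 4: ni = 5e15 * 4786.05 * exp(-36.77630) = 2.55e+03 cm^-3

2.55e+03


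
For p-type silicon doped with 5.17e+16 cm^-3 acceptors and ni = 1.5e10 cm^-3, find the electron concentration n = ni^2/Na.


Step 1: Majority hole concentration p ≈ Na = 5.17e+16 cm^-3
Step 2: n = ni^2 / Na = (1.5e10)^2 / 5.17e+16
Step 3: n = 4.35e+03 cm^-3

4.35e+03


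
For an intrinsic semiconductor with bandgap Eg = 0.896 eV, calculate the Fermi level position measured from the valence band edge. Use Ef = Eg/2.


Step 1: For an intrinsic semiconductor, the Fermi level sits at midgap.
Step 2: Ef = Eg / 2 = 0.896 / 2 = 0.448 eV

0.448


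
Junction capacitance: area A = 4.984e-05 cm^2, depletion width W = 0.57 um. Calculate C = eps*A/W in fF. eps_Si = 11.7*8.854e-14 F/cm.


Step 1: eps_Si = 11.7 * 8.854e-14 = 1.035918e-12 F/cm
Step 2: W in cm = 0.57 * 1e-4 = 5.70e-05 cm
Step 3: C = 1.035918e-12 * 4.984e-05 / 5.70e-05 = 9.057922e-13 F
Step 4: C = 905.79 fF

905.79


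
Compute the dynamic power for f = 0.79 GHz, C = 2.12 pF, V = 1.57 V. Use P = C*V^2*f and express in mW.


Step 1: V^2 = 1.57^2 = 2.4649 V^2
Step 2: P = C*V^2*f = 2.12e-12 F * 2.4649 * 0.79e9 Hz
Step 3: P = 4.12821452e-03 W
Step 4: P = 4.128 mW

4.128


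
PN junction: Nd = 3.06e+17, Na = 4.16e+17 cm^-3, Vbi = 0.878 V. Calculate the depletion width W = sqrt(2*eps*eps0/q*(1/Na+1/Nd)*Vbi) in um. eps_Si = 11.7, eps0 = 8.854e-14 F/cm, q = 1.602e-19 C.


Step 1: 1/Na + 1/Nd = 1/4.16e+17 + 1/3.06e+17 = 5.67182e-18
Step 2: 2*eps*eps0/q = 2*11.7*8.854e-14/1.602e-19 = 1.293281e+07
Step 3: W^2 = 1.293281e+07 * 5.67182e-18 * 0.878 = 6.44036e-11
Step 4: W = sqrt(6.44036e-11) = 8.025e-06 cm = 0.08025 um

0.08025


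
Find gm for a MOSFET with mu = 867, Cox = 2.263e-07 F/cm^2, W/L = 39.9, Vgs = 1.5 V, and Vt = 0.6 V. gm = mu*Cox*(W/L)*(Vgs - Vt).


Step 1: Vov = Vgs - Vt = 1.5 - 0.6 = 0.9 V
Step 2: gm = mu * Cox * (W/L) * Vov
Step 3: gm = 867 * 2.263e-07 * 39.9 * 0.9 = 7.05e-03 S

7.05e-03


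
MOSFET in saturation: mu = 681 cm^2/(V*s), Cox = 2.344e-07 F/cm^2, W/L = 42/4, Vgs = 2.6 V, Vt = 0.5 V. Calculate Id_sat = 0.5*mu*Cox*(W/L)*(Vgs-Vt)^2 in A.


Step 1: Overdrive voltage Vov = Vgs - Vt = 2.6 - 0.5 = 2.1 V
Step 2: W/L = 42/4 = 10.5
Step 3: Id = 0.5 * 681 * 2.344e-07 * 10.5 * 2.1^2
Step 4: Id = 3.70e-03 A

3.70e-03


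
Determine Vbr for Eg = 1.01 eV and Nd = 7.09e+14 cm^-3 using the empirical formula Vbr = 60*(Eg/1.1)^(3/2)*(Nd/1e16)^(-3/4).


Step 1: Eg/1.1 = 1.01/1.1 = 0.918182
Step 2: (Eg/1.1)^1.5 = 0.918182^1.5 = 0.879819
Step 3: (Nd/1e16)^(-0.75) = (0.0709)^(-0.75) = 7.278055
Step 4: Vbr = 60 * 0.879819 * 7.278055 = 384.2 V

384.2


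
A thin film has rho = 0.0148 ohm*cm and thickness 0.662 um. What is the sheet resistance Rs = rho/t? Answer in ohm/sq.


Step 1: Convert thickness to cm: t = 0.662 um = 6.6200e-05 cm
Step 2: Rs = rho / t = 0.0148 / 6.6200e-05
Step 3: Rs = 223.6 ohm/sq

223.6


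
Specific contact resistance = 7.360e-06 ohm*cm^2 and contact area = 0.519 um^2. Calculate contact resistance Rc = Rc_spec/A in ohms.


Step 1: Convert area to cm^2: 0.519 um^2 = 5.1900e-09 cm^2
Step 2: Rc = Rc_spec / A = 7.360e-06 / 5.1900e-09
Step 3: Rc = 1.42e+03 ohms

1.42e+03


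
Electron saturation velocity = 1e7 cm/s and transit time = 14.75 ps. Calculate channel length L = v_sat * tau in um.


Step 1: tau in seconds = 14.75 ps * 1e-12 = 1.4750e-11 s
Step 2: L = v_sat * tau = 1e7 * 1.4750e-11 = 1.4750e-04 cm
Step 3: L in um = 1.4750e-04 * 1e4 = 1.475 um

1.475


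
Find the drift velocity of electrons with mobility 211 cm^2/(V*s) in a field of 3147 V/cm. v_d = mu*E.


Step 1: v_d = mu * E
Step 2: v_d = 211 * 3147 = 664017
Step 3: v_d = 6.64e+05 cm/s

6.64e+05


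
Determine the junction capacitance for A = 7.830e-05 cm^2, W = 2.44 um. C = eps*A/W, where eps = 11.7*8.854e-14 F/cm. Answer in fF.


Step 1: eps_Si = 11.7 * 8.854e-14 = 1.035918e-12 F/cm
Step 2: W in cm = 2.44 * 1e-4 = 2.44e-04 cm
Step 3: C = 1.035918e-12 * 7.830e-05 / 2.44e-04 = 3.324278e-13 F
Step 4: C = 332.43 fF

332.43


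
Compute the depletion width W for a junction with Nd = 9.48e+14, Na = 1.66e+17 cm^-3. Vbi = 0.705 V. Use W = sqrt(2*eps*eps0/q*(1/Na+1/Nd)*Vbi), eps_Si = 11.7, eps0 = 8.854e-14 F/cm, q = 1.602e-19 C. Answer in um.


Step 1: 1/Na + 1/Nd = 1/1.66e+17 + 1/9.48e+14 = 1.06088e-15
Step 2: 2*eps*eps0/q = 2*11.7*8.854e-14/1.602e-19 = 1.293281e+07
Step 3: W^2 = 1.293281e+07 * 1.06088e-15 * 0.705 = 9.67271e-09
Step 4: W = sqrt(9.67271e-09) = 9.835e-05 cm = 0.9835 um

0.9835


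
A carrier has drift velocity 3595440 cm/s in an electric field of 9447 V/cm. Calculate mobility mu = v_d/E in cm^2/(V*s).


Step 1: mu = v_d / E
Step 2: mu = 3595440 / 9447
Step 3: mu = 380.59 cm^2/(V*s)

380.59


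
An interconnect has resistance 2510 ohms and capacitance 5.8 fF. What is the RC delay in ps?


Step 1: tau = R * C
Step 2: tau = 2510 * 5.8 fF = 2510 * 5.8e-15 F
Step 3: tau = 1.4558e-11 s = 14.558 ps

14.558


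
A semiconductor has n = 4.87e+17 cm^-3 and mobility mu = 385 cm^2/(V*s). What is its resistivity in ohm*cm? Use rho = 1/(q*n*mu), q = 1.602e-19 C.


Step 1: sigma = q * n * mu = 1.602e-19 * 4.87e+17 * 385 = 3.00367e+01 S/cm
Step 2: rho = 1 / sigma = 1 / 3.00367e+01 = 0.03329 ohm*cm

0.03329


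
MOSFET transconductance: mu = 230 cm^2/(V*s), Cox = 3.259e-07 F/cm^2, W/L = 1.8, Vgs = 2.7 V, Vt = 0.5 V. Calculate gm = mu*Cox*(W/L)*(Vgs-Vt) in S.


Step 1: Vov = Vgs - Vt = 2.7 - 0.5 = 2.2 V
Step 2: gm = mu * Cox * (W/L) * Vov
Step 3: gm = 230 * 3.259e-07 * 1.8 * 2.2 = 2.97e-04 S

2.97e-04


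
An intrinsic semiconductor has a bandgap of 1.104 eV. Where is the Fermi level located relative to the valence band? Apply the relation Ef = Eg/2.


Step 1: For an intrinsic semiconductor, the Fermi level sits at midgap.
Step 2: Ef = Eg / 2 = 1.104 / 2 = 0.552 eV

0.552


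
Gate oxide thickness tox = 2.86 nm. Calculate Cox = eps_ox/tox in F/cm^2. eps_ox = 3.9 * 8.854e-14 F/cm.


Step 1: eps_ox = 3.9 * 8.854e-14 = 3.45306e-13 F/cm
Step 2: tox in cm = 2.86 nm * 1e-7 = 2.8600e-07 cm
Step 3: Cox = 3.45306e-13 / 2.8600e-07 = 1.21e-06 F/cm^2

1.21e-06


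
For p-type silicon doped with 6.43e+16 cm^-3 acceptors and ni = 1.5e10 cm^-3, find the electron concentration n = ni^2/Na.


Step 1: Majority hole concentration p ≈ Na = 6.43e+16 cm^-3
Step 2: n = ni^2 / Na = (1.5e10)^2 / 6.43e+16
Step 3: n = 3.50e+03 cm^-3

3.50e+03


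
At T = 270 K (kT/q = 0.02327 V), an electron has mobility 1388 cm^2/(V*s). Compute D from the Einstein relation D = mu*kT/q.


Step 1: D = mu * (kT/q)
Step 2: D = 1388 * 0.02327
Step 3: D = 32.3 cm^2/s

32.3


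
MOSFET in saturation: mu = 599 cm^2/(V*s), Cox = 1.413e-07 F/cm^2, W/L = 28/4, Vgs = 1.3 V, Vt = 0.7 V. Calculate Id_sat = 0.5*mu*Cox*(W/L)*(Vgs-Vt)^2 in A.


Step 1: Overdrive voltage Vov = Vgs - Vt = 1.3 - 0.7 = 0.6 V
Step 2: W/L = 28/4 = 7
Step 3: Id = 0.5 * 599 * 1.413e-07 * 7 * 0.6^2
Step 4: Id = 1.07e-04 A

1.07e-04


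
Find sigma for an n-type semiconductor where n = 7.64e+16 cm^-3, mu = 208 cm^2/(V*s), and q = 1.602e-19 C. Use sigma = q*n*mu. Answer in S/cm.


Step 1: sigma = q * n * mu
Step 2: sigma = 1.602e-19 * 7.64e+16 * 208
Step 3: sigma = 2.546e+00 S/cm

2.546e+00


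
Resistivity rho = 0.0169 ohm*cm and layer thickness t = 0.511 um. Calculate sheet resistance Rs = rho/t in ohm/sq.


Step 1: Convert thickness to cm: t = 0.511 um = 5.1100e-05 cm
Step 2: Rs = rho / t = 0.0169 / 5.1100e-05
Step 3: Rs = 330.7 ohm/sq

330.7


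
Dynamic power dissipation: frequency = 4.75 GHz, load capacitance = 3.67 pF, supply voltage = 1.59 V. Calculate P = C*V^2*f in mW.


Step 1: V^2 = 1.59^2 = 2.5281 V^2
Step 2: P = C*V^2*f = 3.67e-12 F * 2.5281 * 4.75e9 Hz
Step 3: P = 4.407110325e-02 W
Step 4: P = 44.071 mW

44.071


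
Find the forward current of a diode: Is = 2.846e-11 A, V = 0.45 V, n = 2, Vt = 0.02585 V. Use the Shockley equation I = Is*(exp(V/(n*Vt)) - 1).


Step 1: V/(n*Vt) = 0.45/(2*0.02585) = 8.7041
Step 2: exp(8.7041) = 6.0276e+03
Step 3: I = 2.846e-11 * (6.0276e+03 - 1) = 1.72e-07 A

1.72e-07


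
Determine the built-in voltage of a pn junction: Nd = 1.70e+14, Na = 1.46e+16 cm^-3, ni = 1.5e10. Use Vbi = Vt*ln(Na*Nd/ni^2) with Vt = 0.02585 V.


Step 1: Compute Na*Nd/ni^2 = 1.46e+16 * 1.70e+14 / (1.5e10)^2 = 1.1031e+10
Step 2: ln(1.1031e+10) = 23.1240
Step 3: Vbi = 0.02585 * 23.1240 = 0.598 V

0.598


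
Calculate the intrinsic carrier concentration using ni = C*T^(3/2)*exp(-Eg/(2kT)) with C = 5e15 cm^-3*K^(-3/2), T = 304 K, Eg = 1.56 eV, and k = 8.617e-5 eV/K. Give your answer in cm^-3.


Step 1: Compute kT = 8.617e-5 * 304 = 0.02619568 eV
Step 2: Exponent = -Eg/(2kT) = -1.56/(2*0.02619568) = -29.77590
Step 3: T^(3/2) = 304^1.5 = 5300.42
Step 4: ni = 5e15 * 5300.42 * exp(-29.77590) = 3.10e+06 cm^-3

3.10e+06


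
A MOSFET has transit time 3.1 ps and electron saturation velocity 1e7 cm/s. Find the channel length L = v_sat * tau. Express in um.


Step 1: tau in seconds = 3.1 ps * 1e-12 = 3.1000e-12 s
Step 2: L = v_sat * tau = 1e7 * 3.1000e-12 = 3.1000e-05 cm
Step 3: L in um = 3.1000e-05 * 1e4 = 0.31 um

0.31


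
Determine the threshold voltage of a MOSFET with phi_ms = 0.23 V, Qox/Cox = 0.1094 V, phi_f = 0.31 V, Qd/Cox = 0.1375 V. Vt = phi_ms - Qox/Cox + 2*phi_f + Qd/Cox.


Step 1: Vt = phi_ms - Qox/Cox + 2*phi_f + Qd/Cox
Step 2: Vt = 0.23 - 0.1094 + 2*0.31 + 0.1375
Step 3: Vt = 0.23 - 0.1094 + 0.62 + 0.1375
Step 4: Vt = 0.8781 V

0.8781


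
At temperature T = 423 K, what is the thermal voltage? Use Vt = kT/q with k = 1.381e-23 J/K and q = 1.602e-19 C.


Step 1: kT = 1.381e-23 * 423 = 5.84163e-21 J
Step 2: Vt = kT/q = 5.84163e-21 / 1.602e-19
Step 3: Vt = 0.03646 V

0.03646


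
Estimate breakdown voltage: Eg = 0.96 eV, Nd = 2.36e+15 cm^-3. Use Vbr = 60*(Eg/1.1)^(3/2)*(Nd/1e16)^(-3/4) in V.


Step 1: Eg/1.1 = 0.96/1.1 = 0.872727
Step 2: (Eg/1.1)^1.5 = 0.872727^1.5 = 0.815300
Step 3: (Nd/1e16)^(-0.75) = (0.236)^(-0.75) = 2.953357
Step 4: Vbr = 60 * 0.815300 * 2.953357 = 144.5 V

144.5


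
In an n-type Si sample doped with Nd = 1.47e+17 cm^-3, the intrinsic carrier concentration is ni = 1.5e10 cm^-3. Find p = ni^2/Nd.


Step 1: Since Nd >> ni, n ≈ Nd = 1.47e+17 cm^-3
Step 2: p = ni^2 / n = (1.5e10)^2 / 1.47e+17
Step 3: p = 2.25e20 / 1.47e+17 = 1.53e+03 cm^-3

1.53e+03


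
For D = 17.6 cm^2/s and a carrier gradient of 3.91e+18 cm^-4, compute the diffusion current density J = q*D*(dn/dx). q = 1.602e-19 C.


Step 1: J = q * D * (dn/dx)
Step 2: J = 1.602e-19 * 17.6 * 3.91e+18
Step 3: J = 1.10e+01 A/cm^2

1.10e+01


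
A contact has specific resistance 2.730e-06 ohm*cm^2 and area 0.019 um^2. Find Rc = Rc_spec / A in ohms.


Step 1: Convert area to cm^2: 0.019 um^2 = 1.9000e-10 cm^2
Step 2: Rc = Rc_spec / A = 2.730e-06 / 1.9000e-10
Step 3: Rc = 1.44e+04 ohms

1.44e+04


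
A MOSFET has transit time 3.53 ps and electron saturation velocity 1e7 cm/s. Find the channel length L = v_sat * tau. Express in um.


Step 1: tau in seconds = 3.53 ps * 1e-12 = 3.5300e-12 s
Step 2: L = v_sat * tau = 1e7 * 3.5300e-12 = 3.5300e-05 cm
Step 3: L in um = 3.5300e-05 * 1e4 = 0.353 um

0.353


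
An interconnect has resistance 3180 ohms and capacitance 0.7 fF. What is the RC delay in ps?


Step 1: tau = R * C
Step 2: tau = 3180 * 0.7 fF = 3180 * 7.0e-16 F
Step 3: tau = 2.226e-12 s = 2.226 ps

2.226


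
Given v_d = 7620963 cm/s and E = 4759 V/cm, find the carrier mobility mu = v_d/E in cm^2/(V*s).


Step 1: mu = v_d / E
Step 2: mu = 7620963 / 4759
Step 3: mu = 1601.38 cm^2/(V*s)

1601.38


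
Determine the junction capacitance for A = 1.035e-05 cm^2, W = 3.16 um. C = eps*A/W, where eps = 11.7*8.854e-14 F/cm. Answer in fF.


Step 1: eps_Si = 11.7 * 8.854e-14 = 1.035918e-12 F/cm
Step 2: W in cm = 3.16 * 1e-4 = 3.16e-04 cm
Step 3: C = 1.035918e-12 * 1.035e-05 / 3.16e-04 = 3.392959e-14 F
Step 4: C = 33.93 fF

33.93


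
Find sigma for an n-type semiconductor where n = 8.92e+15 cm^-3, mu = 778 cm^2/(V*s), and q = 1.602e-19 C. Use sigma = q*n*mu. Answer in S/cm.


Step 1: sigma = q * n * mu
Step 2: sigma = 1.602e-19 * 8.92e+15 * 778
Step 3: sigma = 1.112e+00 S/cm

1.112e+00


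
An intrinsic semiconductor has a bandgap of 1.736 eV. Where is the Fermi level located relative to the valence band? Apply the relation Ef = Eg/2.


Step 1: For an intrinsic semiconductor, the Fermi level sits at midgap.
Step 2: Ef = Eg / 2 = 1.736 / 2 = 0.868 eV

0.868


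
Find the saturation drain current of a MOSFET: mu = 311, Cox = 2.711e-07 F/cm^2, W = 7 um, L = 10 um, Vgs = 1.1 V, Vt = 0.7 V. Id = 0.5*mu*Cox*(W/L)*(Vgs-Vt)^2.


Step 1: Overdrive voltage Vov = Vgs - Vt = 1.1 - 0.7 = 0.4 V
Step 2: W/L = 7/10 = 0.7
Step 3: Id = 0.5 * 311 * 2.711e-07 * 0.7 * 0.4^2
Step 4: Id = 4.72e-06 A

4.72e-06


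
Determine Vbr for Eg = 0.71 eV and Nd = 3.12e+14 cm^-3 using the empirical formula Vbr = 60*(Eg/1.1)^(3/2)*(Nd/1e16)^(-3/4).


Step 1: Eg/1.1 = 0.71/1.1 = 0.645455
Step 2: (Eg/1.1)^1.5 = 0.645455^1.5 = 0.518560
Step 3: (Nd/1e16)^(-0.75) = (0.0312)^(-0.75) = 13.470510
Step 4: Vbr = 60 * 0.518560 * 13.470510 = 419.1 V

419.1


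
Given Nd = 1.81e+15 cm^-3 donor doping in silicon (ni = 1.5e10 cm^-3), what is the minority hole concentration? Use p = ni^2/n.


Step 1: Since Nd >> ni, n ≈ Nd = 1.81e+15 cm^-3
Step 2: p = ni^2 / n = (1.5e10)^2 / 1.81e+15
Step 3: p = 2.25e20 / 1.81e+15 = 1.24e+05 cm^-3

1.24e+05


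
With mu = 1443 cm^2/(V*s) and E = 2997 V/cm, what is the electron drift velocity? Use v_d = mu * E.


Step 1: v_d = mu * E
Step 2: v_d = 1443 * 2997 = 4324671
Step 3: v_d = 4.32e+06 cm/s

4.32e+06


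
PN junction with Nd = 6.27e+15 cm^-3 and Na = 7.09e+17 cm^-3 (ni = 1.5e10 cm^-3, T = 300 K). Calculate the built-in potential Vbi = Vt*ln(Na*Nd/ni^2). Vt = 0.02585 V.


Step 1: Compute Na*Nd/ni^2 = 7.09e+17 * 6.27e+15 / (1.5e10)^2 = 1.9757e+13
Step 2: ln(1.9757e+13) = 30.6145
Step 3: Vbi = 0.02585 * 30.6145 = 0.791 V

0.791


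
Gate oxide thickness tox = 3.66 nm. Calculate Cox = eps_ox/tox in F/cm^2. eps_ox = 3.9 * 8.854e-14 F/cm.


Step 1: eps_ox = 3.9 * 8.854e-14 = 3.45306e-13 F/cm
Step 2: tox in cm = 3.66 nm * 1e-7 = 3.6600e-07 cm
Step 3: Cox = 3.45306e-13 / 3.6600e-07 = 9.43e-07 F/cm^2

9.43e-07


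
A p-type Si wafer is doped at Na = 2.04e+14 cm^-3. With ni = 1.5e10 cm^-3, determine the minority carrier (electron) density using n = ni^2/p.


Step 1: Majority hole concentration p ≈ Na = 2.04e+14 cm^-3
Step 2: n = ni^2 / Na = (1.5e10)^2 / 2.04e+14
Step 3: n = 1.10e+06 cm^-3

1.10e+06


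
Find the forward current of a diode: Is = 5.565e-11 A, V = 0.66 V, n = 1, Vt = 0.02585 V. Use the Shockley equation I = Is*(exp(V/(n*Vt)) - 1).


Step 1: V/(n*Vt) = 0.66/(1*0.02585) = 25.5319
Step 2: exp(25.5319) = 1.2256e+11
Step 3: I = 5.565e-11 * (1.2256e+11 - 1) = 6.82e+00 A

6.82e+00


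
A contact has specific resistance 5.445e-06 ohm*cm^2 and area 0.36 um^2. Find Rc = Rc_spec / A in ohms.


Step 1: Convert area to cm^2: 0.36 um^2 = 3.6000e-09 cm^2
Step 2: Rc = Rc_spec / A = 5.445e-06 / 3.6000e-09
Step 3: Rc = 1.51e+03 ohms

1.51e+03
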